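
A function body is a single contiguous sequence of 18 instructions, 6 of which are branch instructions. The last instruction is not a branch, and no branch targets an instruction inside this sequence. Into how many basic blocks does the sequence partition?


With no in-sequence branch targets, the leaders are the first instruction plus the instruction after each branch.
Number of basic blocks = branches + 1
= 6 + 1 = 7

7


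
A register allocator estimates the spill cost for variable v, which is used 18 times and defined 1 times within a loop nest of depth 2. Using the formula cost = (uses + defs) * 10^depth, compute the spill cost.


uses + defs = 18 + 1 = 19
10^2 = 100
Spill cost = 19 * 100 = 1900

1900


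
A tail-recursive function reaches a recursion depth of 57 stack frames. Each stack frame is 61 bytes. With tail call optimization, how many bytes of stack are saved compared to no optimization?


Without TCO: 57 * 61 = 3477 bytes
With TCO: reuse 1 frame = 61 bytes
Savings = 3477 - 61 = 3416

3416


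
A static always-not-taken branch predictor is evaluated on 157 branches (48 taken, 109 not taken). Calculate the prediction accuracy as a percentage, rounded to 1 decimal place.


Predictor: always-not-taken
Correct predictions = 109
Accuracy = 109 / 157 * 100 = 69.4%

69.4


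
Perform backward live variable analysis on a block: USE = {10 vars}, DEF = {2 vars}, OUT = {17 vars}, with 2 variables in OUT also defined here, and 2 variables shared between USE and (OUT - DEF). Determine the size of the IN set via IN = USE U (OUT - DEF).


OUT - DEF: 17 - 2 = 15
|IN| = |USE| + |OUT - DEF| - |USE ∩ (OUT - DEF)| = 10 + 15 - 2 = 23

23


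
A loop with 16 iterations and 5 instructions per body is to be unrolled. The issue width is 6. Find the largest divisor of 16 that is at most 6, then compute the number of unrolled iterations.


Largest divisor of 16 <= 6 is 4
New iterations = 16 / 4 = 4

4


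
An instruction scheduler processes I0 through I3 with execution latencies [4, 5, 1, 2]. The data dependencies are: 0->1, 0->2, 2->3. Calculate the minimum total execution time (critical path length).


Compute longest path through dependency graph: dist(Ik) = max over predecessors of dist + latency(Ik).
dist(I0) = latency 4 = 4
dist(I1) = dist(I0) + 5 = 4 + 5 = 9
dist(I2) = dist(I0) + 1 = 4 + 1 = 5
dist(I3) = dist(I2) + 2 = 5 + 2 = 7
Critical path = max dist = 9

9


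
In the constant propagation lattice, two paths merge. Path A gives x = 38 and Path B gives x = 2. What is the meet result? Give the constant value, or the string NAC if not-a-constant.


Meet operation: if both paths give the same constant, result is that constant; if they differ, result is NAC (not-a-constant).
Path A: 38, Path B: 2 -> differ
Result: not-a-constant -> NAC

NAC


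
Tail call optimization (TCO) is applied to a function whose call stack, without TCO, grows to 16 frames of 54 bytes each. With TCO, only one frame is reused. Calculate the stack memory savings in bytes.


Without TCO: 16 * 54 = 864 bytes
With TCO: reuse 1 frame = 54 bytes
Savings = 864 - 54 = 810

810


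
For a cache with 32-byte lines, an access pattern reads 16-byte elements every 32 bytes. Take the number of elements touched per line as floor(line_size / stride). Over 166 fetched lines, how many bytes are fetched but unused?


Elements per line = floor(32 / 32) = 1
Bytes used per line = 1 * 16 = 16
Wasted per line = 32 - 16 = 16
Total wasted = 16 * 166 = 2656

2656


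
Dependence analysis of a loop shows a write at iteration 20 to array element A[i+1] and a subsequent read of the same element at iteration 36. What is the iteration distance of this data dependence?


Distance = read iteration - write iteration
= 36 - 20 = 16

16


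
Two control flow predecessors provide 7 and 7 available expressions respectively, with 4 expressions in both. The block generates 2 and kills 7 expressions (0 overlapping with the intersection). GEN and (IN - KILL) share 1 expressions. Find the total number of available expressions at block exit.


IN = intersection of predecessors = 4
IN - KILL = 4 - 0 = 4
|OUT| = |GEN| + |IN - KILL| - |GEN ∩ (IN - KILL)| = 2 + 4 - 1 = 5

5


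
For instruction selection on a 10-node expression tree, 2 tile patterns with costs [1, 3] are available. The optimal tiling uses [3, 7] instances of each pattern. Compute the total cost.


Total cost = sum(count_i * cost_i)
= 3*1 + 7*3
= 24

24


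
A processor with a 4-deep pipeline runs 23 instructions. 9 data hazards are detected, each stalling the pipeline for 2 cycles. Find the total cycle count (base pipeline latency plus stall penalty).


Base cycles = 4 + 23 - 1 = 26
Total stalls = 9 * 2 = 18
Total = 26 + 18 = 44

44


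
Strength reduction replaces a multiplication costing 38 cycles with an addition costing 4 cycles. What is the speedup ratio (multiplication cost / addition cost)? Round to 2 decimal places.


Ratio = mult_cost / add_cost = 38 / 4 = 9.5

9.5


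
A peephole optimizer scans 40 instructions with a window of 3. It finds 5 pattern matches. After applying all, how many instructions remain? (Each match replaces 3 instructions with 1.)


Each match removes 2 instructions.
Total removed = 5 * 2 = 10
Remaining = 40 - 10 = 30

30


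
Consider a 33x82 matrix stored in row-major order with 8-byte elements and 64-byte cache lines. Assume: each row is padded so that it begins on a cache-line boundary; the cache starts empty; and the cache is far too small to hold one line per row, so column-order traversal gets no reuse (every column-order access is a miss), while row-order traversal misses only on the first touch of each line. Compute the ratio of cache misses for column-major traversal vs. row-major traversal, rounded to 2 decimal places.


Each row occupies 82 * 8 = 656 bytes and starts on a line boundary, so it spans ceil(656 / 64) = 11 cache lines.
Row-major traversal misses (one per line touched): 33 * ceil(82 * 8 / 64) = 363
Column-major traversal misses (no reuse, every access misses): 33 * 82 = 2706
Ratio = 2706 / 363 = 7.45

7.45


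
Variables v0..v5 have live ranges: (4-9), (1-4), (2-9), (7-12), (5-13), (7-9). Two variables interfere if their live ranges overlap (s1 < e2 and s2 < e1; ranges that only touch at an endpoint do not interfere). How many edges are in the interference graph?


Check all pairs for overlapping intervals.
Two intervals (s1,e1) and (s2,e2) overlap if s1 < e2 and s2 < e1.
v0 (4-9) vs v1..v5: overlaps v2, v3, v4, v5 -> 4
v1 (1-4) vs v2..v5: overlaps v2 -> 1
v2 (2-9) vs v3..v5: overlaps v3, v4, v5 -> 3
v3 (7-12) vs v4..v5: overlaps v4, v5 -> 2
v4 (5-13) vs v5: overlaps v5 -> 1
Total overlapping pairs = 4 + 1 + 3 + 2 + 1 = 11

11


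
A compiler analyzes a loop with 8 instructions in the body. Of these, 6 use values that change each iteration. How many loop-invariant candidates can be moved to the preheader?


Invariant candidates = total - loop-dependent
= 8 - 6 = 2

2


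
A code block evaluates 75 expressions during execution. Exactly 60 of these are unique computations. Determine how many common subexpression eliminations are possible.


CSE count = total expressions - unique expressions
= 75 - 60 = 15

15


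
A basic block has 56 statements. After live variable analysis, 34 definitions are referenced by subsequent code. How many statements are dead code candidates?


Dead code = total statements - live definitions
= 56 - 34 = 22

22


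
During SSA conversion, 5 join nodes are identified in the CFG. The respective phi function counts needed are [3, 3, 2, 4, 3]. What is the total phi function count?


Total phi functions = sum of phi functions at each join node
= 3 + 3 + 2 + 4 + 3 = 15

15


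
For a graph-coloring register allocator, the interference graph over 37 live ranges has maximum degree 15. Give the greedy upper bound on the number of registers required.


Greedy coloring never needs more than (max_degree + 1) colors: when coloring a vertex, at most max_degree neighbors are already colored.
Upper bound = 15 + 1 = 16

16


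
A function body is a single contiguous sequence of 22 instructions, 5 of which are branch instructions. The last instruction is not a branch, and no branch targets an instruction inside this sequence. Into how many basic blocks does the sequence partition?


With no in-sequence branch targets, the leaders are the first instruction plus the instruction after each branch.
Number of basic blocks = branches + 1
= 5 + 1 = 6

6


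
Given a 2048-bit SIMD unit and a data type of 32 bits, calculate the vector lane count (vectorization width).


Width = SIMD bits / data type bits
= 2048 / 32 = 64

64


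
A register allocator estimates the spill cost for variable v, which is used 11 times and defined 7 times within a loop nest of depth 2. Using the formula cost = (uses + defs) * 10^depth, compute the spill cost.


uses + defs = 11 + 7 = 18
10^2 = 100
Spill cost = 18 * 100 = 1800

1800


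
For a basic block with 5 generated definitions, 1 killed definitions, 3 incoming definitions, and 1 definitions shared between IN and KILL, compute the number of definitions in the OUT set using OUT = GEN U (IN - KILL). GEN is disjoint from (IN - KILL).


IN - KILL: 3 - 1 = 2 surviving definitions
OUT = GEN + surviving = 5 + 2 = 7

7


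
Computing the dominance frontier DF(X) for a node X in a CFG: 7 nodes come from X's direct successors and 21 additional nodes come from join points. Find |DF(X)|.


DF(X) = direct successor contributions + join point contributions
= 7 + 21 = 28

28


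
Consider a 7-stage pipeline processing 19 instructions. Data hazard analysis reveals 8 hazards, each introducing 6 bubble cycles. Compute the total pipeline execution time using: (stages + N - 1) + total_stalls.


Base cycles = 7 + 19 - 1 = 25
Total stalls = 8 * 6 = 48
Total = 25 + 48 = 73

73


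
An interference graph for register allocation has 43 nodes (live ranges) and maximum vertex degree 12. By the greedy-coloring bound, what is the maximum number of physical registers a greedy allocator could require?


Greedy coloring never needs more than (max_degree + 1) colors: when coloring a vertex, at most max_degree neighbors are already colored.
Upper bound = 12 + 1 = 13

13


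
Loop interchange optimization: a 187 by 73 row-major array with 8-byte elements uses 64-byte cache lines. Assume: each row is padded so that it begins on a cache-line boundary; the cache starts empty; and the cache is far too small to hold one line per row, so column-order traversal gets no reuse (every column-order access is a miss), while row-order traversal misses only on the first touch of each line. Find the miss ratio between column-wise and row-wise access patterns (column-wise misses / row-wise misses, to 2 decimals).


Each row occupies 73 * 8 = 584 bytes and starts on a line boundary, so it spans ceil(584 / 64) = 10 cache lines.
Row-major traversal misses (one per line touched): 187 * ceil(73 * 8 / 64) = 1870
Column-major traversal misses (no reuse, every access misses): 187 * 73 = 13651
Ratio = 13651 / 1870 = 7.3

7.3


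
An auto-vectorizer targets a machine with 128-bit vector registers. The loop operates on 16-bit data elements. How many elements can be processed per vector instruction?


Width = SIMD bits / data type bits
= 128 / 16 = 8

8


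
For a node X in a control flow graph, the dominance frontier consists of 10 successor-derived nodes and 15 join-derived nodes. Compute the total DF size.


DF(X) = direct successor contributions + join point contributions
= 10 + 15 = 25

25


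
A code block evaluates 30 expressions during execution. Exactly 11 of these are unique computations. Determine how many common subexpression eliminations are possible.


CSE count = total expressions - unique expressions
= 30 - 11 = 19

19


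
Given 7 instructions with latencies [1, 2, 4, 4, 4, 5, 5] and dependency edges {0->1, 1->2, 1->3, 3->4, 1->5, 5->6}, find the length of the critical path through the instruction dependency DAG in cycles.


Compute longest path through dependency graph: dist(Ik) = max over predecessors of dist + latency(Ik).
dist(I0) = latency 1 = 1
dist(I1) = dist(I0) + 2 = 1 + 2 = 3
dist(I2) = dist(I1) + 4 = 3 + 4 = 7
dist(I3) = dist(I1) + 4 = 3 + 4 = 7
dist(I4) = dist(I3) + 4 = 7 + 4 = 11
dist(I5) = dist(I1) + 5 = 3 + 5 = 8
dist(I6) = dist(I5) + 5 = 8 + 5 = 13
Critical path = max dist = 13

13


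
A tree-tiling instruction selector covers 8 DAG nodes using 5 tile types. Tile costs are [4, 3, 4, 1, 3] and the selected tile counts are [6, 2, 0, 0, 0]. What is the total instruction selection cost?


Total cost = sum(count_i * cost_i)
= 6*4 + 2*3 + 0*4 + 0*1 + 0*3
= 30

30


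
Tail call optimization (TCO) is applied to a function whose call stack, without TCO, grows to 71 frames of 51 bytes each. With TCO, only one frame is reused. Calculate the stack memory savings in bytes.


Without TCO: 71 * 51 = 3621 bytes
With TCO: reuse 1 frame = 51 bytes
Savings = 3621 - 51 = 3570

3570


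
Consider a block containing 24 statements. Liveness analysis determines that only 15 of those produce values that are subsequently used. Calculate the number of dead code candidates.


Dead code = total statements - live definitions
= 24 - 15 = 9

9


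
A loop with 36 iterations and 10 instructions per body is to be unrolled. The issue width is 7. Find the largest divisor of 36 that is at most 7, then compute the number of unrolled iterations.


Largest divisor of 36 <= 7 is 6
New iterations = 36 / 6 = 6

6


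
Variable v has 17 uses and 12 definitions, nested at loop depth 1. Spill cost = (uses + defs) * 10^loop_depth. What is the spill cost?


uses + defs = 17 + 12 = 29
10^1 = 10
Spill cost = 29 * 10 = 290

290


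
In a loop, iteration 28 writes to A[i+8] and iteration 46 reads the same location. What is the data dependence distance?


Distance = read iteration - write iteration
= 46 - 28 = 18

18


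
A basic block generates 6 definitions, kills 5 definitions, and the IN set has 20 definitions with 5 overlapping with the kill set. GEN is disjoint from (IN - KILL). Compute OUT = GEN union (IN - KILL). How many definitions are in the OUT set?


IN - KILL: 20 - 5 = 15 surviving definitions
OUT = GEN + surviving = 6 + 15 = 21

21


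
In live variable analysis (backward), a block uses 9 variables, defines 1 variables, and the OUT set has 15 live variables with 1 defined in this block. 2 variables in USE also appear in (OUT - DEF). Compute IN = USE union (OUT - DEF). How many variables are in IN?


OUT - DEF: 15 - 1 = 14
|IN| = |USE| + |OUT - DEF| - |USE ∩ (OUT - DEF)| = 9 + 14 - 2 = 21

21


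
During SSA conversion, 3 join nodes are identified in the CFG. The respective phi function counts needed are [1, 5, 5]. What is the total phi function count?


Total phi functions = sum of phi functions at each join node
= 1 + 5 + 5 = 11

11


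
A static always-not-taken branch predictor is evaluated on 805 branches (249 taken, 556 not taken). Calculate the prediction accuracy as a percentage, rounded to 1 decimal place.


Predictor: always-not-taken
Correct predictions = 556
Accuracy = 556 / 805 * 100 = 69.1%

69.1


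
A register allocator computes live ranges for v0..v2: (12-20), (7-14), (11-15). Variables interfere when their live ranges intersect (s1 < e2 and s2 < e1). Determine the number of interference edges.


Check all pairs for overlapping intervals.
Two intervals (s1,e1) and (s2,e2) overlap if s1 < e2 and s2 < e1.
v0 (12-20) vs v1..v2: overlaps v1, v2 -> 2
v1 (7-14) vs v2: overlaps v2 -> 1
Total overlapping pairs = 2 + 1 = 3

3


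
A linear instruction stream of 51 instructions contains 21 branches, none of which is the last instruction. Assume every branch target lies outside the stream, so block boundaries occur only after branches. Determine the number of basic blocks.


With no in-sequence branch targets, the leaders are the first instruction plus the instruction after each branch.
Number of basic blocks = branches + 1
= 21 + 1 = 22

22


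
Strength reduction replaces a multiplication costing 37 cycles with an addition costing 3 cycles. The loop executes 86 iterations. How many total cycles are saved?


Per-iteration saving = 37 - 3 = 34
Total saved = 86 * 34 = 2924

2924


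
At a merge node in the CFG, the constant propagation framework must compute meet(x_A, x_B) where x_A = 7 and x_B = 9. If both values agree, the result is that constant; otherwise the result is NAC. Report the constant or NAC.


Meet operation: if both paths give the same constant, result is that constant; if they differ, result is NAC (not-a-constant).
Path A: 7, Path B: 9 -> differ
Result: not-a-constant -> NAC

NAC


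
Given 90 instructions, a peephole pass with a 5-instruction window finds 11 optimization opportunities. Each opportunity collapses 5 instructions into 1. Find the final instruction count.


Each match removes 4 instructions.
Total removed = 11 * 4 = 44
Remaining = 90 - 44 = 46

46


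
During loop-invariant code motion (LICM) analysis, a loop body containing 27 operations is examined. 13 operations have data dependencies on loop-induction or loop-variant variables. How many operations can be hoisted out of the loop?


Invariant candidates = total - loop-dependent
= 27 - 13 = 14

14


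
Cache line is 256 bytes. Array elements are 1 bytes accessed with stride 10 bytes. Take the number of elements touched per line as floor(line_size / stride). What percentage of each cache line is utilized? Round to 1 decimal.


Elements per cache line = floor(256 / 10) = 25
Bytes used = 25 * 1 = 25
Utilization = 25 / 256 * 100 = 9.8%

9.8


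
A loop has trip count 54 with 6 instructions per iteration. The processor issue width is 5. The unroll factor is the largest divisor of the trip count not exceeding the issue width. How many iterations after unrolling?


Largest divisor of 54 <= 5 is 3
New iterations = 54 / 3 = 18

18


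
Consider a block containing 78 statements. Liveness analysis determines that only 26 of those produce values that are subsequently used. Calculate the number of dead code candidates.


Dead code = total statements - live definitions
= 78 - 26 = 52

52


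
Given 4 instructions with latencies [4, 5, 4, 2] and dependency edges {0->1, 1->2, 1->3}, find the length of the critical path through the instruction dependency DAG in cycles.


Compute longest path through dependency graph: dist(Ik) = max over predecessors of dist + latency(Ik).
dist(I0) = latency 4 = 4
dist(I1) = dist(I0) + 5 = 4 + 5 = 9
dist(I2) = dist(I1) + 4 = 9 + 4 = 13
dist(I3) = dist(I1) + 2 = 9 + 2 = 11
Critical path = max dist = 13

13


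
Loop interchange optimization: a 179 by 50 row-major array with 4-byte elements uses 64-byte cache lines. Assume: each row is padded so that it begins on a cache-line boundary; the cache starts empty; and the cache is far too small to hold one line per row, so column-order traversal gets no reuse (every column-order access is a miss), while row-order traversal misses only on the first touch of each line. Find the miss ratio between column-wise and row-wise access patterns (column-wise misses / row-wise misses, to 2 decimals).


Each row occupies 50 * 4 = 200 bytes and starts on a line boundary, so it spans ceil(200 / 64) = 4 cache lines.
Row-major traversal misses (one per line touched): 179 * ceil(50 * 4 / 64) = 716
Column-major traversal misses (no reuse, every access misses): 179 * 50 = 8950
Ratio = 8950 / 716 = 12.5

12.5


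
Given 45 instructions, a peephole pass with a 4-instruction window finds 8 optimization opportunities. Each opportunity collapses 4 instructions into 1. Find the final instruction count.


Each match removes 3 instructions.
Total removed = 8 * 3 = 24
Remaining = 45 - 24 = 21

21


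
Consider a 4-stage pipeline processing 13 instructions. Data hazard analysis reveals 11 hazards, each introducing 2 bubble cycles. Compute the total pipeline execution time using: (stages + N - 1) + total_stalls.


Base cycles = 4 + 13 - 1 = 16
Total stalls = 11 * 2 = 22
Total = 16 + 22 = 38

38


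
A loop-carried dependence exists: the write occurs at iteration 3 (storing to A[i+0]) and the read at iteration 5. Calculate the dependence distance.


Distance = read iteration - write iteration
= 5 - 3 = 2

2


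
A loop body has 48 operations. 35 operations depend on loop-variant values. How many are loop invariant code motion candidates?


Invariant candidates = total - loop-dependent
= 48 - 35 = 13

13


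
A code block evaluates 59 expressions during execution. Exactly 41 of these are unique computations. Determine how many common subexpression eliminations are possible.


CSE count = total expressions - unique expressions
= 59 - 41 = 18

18


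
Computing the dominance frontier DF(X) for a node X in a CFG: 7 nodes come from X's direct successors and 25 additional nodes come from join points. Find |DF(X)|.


DF(X) = direct successor contributions + join point contributions
= 7 + 25 = 32

32


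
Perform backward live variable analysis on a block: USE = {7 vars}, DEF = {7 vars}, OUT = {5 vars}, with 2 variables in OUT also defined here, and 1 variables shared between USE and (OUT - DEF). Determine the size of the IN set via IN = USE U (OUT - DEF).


OUT - DEF: 5 - 2 = 3
|IN| = |USE| + |OUT - DEF| - |USE ∩ (OUT - DEF)| = 7 + 3 - 1 = 9

9


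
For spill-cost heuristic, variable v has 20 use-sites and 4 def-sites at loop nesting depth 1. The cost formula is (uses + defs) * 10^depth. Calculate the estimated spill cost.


uses + defs = 20 + 4 = 24
10^1 = 10
Spill cost = 24 * 10 = 240

240


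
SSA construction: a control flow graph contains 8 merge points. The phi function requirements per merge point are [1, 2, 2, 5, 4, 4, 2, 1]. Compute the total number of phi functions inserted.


Total phi functions = sum of phi functions at each join node
= 1 + 2 + 2 + 5 + 4 + 4 + 2 + 1 = 21

21


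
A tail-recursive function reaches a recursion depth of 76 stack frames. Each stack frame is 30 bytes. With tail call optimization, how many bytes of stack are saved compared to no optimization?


Without TCO: 76 * 30 = 2280 bytes
With TCO: reuse 1 frame = 30 bytes
Savings = 2280 - 30 = 2250

2250


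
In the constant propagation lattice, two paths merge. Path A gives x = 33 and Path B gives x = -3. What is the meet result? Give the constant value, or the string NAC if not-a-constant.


Meet operation: if both paths give the same constant, result is that constant; if they differ, result is NAC (not-a-constant).
Path A: 33, Path B: -3 -> differ
Result: not-a-constant -> NAC

NAC


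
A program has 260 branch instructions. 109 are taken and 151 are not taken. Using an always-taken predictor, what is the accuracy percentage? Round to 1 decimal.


Predictor: always-taken
Correct predictions = 109
Accuracy = 109 / 260 * 100 = 41.9%

41.9


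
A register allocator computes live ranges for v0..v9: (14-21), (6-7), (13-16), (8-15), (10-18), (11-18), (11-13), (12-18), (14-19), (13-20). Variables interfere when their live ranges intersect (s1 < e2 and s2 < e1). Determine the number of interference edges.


Check all pairs for overlapping intervals.
Two intervals (s1,e1) and (s2,e2) overlap if s1 < e2 and s2 < e1.
v0 (14-21) vs v1..v9: overlaps v2, v3, v4, v5, v7, v8, v9 -> 7
v1 (6-7) vs v2..v9: overlaps none -> 0
v2 (13-16) vs v3..v9: overlaps v3, v4, v5, v7, v8, v9 -> 6
v3 (8-15) vs v4..v9: overlaps v4, v5, v6, v7, v8, v9 -> 6
v4 (10-18) vs v5..v9: overlaps v5, v6, v7, v8, v9 -> 5
v5 (11-18) vs v6..v9: overlaps v6, v7, v8, v9 -> 4
v6 (11-13) vs v7..v9: overlaps v7 -> 1
v7 (12-18) vs v8..v9: overlaps v8, v9 -> 2
v8 (14-19) vs v9: overlaps v9 -> 1
Total overlapping pairs = 7 + 0 + 6 + 6 + 5 + 4 + 1 + 2 + 1 = 32

32


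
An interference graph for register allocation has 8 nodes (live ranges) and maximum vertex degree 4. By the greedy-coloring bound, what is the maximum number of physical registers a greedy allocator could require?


Greedy coloring never needs more than (max_degree + 1) colors: when coloring a vertex, at most max_degree neighbors are already colored.
Upper bound = 4 + 1 = 5

5


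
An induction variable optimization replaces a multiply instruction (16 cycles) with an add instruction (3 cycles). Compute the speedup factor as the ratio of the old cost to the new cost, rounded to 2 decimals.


Ratio = mult_cost / add_cost = 16 / 3 = 5.33

5.33


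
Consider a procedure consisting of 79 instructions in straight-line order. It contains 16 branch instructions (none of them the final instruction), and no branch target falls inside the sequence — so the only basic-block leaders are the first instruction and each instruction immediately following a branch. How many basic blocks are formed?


With no in-sequence branch targets, the leaders are the first instruction plus the instruction after each branch.
Number of basic blocks = branches + 1
= 16 + 1 = 17

17


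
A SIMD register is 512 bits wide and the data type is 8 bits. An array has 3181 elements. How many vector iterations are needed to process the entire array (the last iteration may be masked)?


Width = 512 / 8 = 64 elements per vector op
Iterations = ceil(3181 / 64) = 50

50


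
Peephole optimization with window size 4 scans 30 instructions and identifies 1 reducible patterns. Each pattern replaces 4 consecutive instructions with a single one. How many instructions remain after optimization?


Each match removes 3 instructions.
Total removed = 1 * 3 = 3
Remaining = 30 - 3 = 27

27


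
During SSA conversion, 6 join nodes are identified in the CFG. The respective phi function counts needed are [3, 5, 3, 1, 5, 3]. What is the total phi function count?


Total phi functions = sum of phi functions at each join node
= 3 + 5 + 3 + 1 + 5 + 3 = 20

20


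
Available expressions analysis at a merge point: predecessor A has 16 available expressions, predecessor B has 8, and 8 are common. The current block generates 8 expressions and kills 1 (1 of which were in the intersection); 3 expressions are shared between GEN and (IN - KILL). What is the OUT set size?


IN = intersection of predecessors = 8
IN - KILL = 8 - 1 = 7
|OUT| = |GEN| + |IN - KILL| - |GEN ∩ (IN - KILL)| = 8 + 7 - 3 = 12

12


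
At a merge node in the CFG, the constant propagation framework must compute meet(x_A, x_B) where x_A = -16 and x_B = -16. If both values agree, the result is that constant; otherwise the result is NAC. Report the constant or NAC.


Meet operation: if both paths give the same constant, result is that constant; if they differ, result is NAC (not-a-constant).
Path A: -16, Path B: -16 -> equal
Result: constant -> -16

-16


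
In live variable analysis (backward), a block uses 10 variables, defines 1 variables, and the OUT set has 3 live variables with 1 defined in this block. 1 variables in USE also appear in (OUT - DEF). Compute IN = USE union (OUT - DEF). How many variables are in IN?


OUT - DEF: 3 - 1 = 2
|IN| = |USE| + |OUT - DEF| - |USE ∩ (OUT - DEF)| = 10 + 2 - 1 = 11

11


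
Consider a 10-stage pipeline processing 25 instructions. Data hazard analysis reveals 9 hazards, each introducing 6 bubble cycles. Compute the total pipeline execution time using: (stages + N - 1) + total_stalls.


Base cycles = 10 + 25 - 1 = 34
Total stalls = 9 * 6 = 54
Total = 34 + 54 = 88

88


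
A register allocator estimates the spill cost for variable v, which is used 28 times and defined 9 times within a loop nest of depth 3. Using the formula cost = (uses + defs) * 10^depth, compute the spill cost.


uses + defs = 28 + 9 = 37
10^3 = 1000
Spill cost = 37 * 1000 = 37000

37000


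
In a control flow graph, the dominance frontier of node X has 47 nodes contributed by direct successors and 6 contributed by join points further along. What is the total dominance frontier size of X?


DF(X) = direct successor contributions + join point contributions
= 47 + 6 = 53

53


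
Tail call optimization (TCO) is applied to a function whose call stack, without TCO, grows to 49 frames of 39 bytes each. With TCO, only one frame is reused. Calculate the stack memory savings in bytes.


Without TCO: 49 * 39 = 1911 bytes
With TCO: reuse 1 frame = 39 bytes
Savings = 1911 - 39 = 1872

1872


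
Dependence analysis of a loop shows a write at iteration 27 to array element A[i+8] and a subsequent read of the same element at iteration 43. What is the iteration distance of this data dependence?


Distance = read iteration - write iteration
= 43 - 27 = 16

16


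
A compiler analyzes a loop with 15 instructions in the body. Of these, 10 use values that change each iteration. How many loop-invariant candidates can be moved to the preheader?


Invariant candidates = total - loop-dependent
= 15 - 10 = 5

5


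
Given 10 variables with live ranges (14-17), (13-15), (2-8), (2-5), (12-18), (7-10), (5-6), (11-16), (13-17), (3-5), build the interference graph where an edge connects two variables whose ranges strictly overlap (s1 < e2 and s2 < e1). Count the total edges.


Check all pairs for overlapping intervals.
Two intervals (s1,e1) and (s2,e2) overlap if s1 < e2 and s2 < e1.
v0 (14-17) vs v1..v9: overlaps v1, v4, v7, v8 -> 4
v1 (13-15) vs v2..v9: overlaps v4, v7, v8 -> 3
v2 (2-8) vs v3..v9: overlaps v3, v5, v6, v9 -> 4
v3 (2-5) vs v4..v9: overlaps v9 -> 1
v4 (12-18) vs v5..v9: overlaps v7, v8 -> 2
v5 (7-10) vs v6..v9: overlaps none -> 0
v6 (5-6) vs v7..v9: overlaps none -> 0
v7 (11-16) vs v8..v9: overlaps v8 -> 1
v8 (13-17) vs v9: overlaps none -> 0
Total overlapping pairs = 4 + 3 + 4 + 1 + 2 + 0 + 0 + 1 + 0 = 15

15


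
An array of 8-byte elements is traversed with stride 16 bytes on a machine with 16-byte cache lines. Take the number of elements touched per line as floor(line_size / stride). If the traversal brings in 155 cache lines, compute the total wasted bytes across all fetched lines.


Elements per line = floor(16 / 16) = 1
Bytes used per line = 1 * 8 = 8
Wasted per line = 16 - 8 = 8
Total wasted = 8 * 155 = 1240

1240


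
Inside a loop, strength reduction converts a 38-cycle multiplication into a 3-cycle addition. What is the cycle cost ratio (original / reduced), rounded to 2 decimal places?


Ratio = mult_cost / add_cost = 38 / 3 = 12.67

12.67


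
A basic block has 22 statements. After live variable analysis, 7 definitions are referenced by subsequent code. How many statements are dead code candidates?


Dead code = total statements - live definitions
= 22 - 7 = 15

15


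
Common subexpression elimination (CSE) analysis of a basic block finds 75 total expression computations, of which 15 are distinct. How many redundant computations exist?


CSE count = total expressions - unique expressions
= 75 - 15 = 60

60


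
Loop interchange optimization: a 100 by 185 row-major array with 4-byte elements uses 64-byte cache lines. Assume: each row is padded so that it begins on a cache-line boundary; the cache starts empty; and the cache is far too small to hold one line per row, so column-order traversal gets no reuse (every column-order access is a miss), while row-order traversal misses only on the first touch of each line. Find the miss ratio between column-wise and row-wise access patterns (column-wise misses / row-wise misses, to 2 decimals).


Each row occupies 185 * 4 = 740 bytes and starts on a line boundary, so it spans ceil(740 / 64) = 12 cache lines.
Row-major traversal misses (one per line touched): 100 * ceil(185 * 4 / 64) = 1200
Column-major traversal misses (no reuse, every access misses): 100 * 185 = 18500
Ratio = 18500 / 1200 = 15.42

15.42


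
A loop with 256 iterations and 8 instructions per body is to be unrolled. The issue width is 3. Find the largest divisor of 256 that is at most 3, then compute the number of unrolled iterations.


Largest divisor of 256 <= 3 is 2
New iterations = 256 / 2 = 128

128


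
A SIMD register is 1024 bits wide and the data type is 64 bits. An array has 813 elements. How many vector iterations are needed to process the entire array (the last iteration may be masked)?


Width = 1024 / 64 = 16 elements per vector op
Iterations = ceil(813 / 16) = 51

51


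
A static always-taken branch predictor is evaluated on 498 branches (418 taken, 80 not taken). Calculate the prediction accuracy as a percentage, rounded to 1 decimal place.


Predictor: always-taken
Correct predictions = 418
Accuracy = 418 / 498 * 100 = 83.9%

83.9


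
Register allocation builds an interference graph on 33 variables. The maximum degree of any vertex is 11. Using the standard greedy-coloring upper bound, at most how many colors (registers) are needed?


Greedy coloring never needs more than (max_degree + 1) colors: when coloring a vertex, at most max_degree neighbors are already colored.
Upper bound = 11 + 1 = 12

12


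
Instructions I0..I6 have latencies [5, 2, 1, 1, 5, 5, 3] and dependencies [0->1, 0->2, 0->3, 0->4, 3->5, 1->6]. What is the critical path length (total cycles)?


Compute longest path through dependency graph: dist(Ik) = max over predecessors of dist + latency(Ik).
dist(I0) = latency 5 = 5
dist(I1) = dist(I0) + 2 = 5 + 2 = 7
dist(I2) = dist(I0) + 1 = 5 + 1 = 6
dist(I3) = dist(I0) + 1 = 5 + 1 = 6
dist(I4) = dist(I0) + 5 = 5 + 5 = 10
dist(I5) = dist(I3) + 5 = 6 + 5 = 11
dist(I6) = dist(I1) + 3 = 7 + 3 = 10
Critical path = max dist = 11

11


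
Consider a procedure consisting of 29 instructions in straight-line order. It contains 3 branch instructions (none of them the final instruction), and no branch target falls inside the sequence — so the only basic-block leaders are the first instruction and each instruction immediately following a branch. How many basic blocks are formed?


With no in-sequence branch targets, the leaders are the first instruction plus the instruction after each branch.
Number of basic blocks = branches + 1
= 3 + 1 = 4

4


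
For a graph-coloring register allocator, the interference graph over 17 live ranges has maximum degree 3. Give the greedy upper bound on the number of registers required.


Greedy coloring never needs more than (max_degree + 1) colors: when coloring a vertex, at most max_degree neighbors are already colored.
Upper bound = 3 + 1 = 4

4


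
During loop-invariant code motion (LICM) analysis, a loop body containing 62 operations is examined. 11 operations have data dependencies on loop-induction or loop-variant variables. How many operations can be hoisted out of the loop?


Invariant candidates = total - loop-dependent
= 62 - 11 = 51

51


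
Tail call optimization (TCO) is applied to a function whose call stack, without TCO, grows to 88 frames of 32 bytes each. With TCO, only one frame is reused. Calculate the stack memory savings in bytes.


Without TCO: 88 * 32 = 2816 bytes
With TCO: reuse 1 frame = 32 bytes
Savings = 2816 - 32 = 2784

2784


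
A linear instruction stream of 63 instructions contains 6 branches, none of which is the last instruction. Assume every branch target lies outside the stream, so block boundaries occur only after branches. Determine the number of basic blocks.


With no in-sequence branch targets, the leaders are the first instruction plus the instruction after each branch.
Number of basic blocks = branches + 1
= 6 + 1 = 7

7


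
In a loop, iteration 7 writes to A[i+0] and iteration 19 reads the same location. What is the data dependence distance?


Distance = read iteration - write iteration
= 19 - 7 = 12

12


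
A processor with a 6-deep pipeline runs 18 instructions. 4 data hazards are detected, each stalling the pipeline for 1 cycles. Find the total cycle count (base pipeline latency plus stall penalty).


Base cycles = 6 + 18 - 1 = 23
Total stalls = 4 * 1 = 4
Total = 23 + 4 = 27

27


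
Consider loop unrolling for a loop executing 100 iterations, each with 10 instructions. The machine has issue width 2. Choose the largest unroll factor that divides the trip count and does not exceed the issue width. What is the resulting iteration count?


Largest divisor of 100 <= 2 is 2
New iterations = 100 / 2 = 50

50


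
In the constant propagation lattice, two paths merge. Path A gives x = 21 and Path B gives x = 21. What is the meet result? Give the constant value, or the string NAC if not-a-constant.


Meet operation: if both paths give the same constant, result is that constant; if they differ, result is NAC (not-a-constant).
Path A: 21, Path B: 21 -> equal
Result: constant -> 21

21


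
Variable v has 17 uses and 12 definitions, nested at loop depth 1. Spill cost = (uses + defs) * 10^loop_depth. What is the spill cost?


uses + defs = 17 + 12 = 29
10^1 = 10
Spill cost = 29 * 10 = 290

290


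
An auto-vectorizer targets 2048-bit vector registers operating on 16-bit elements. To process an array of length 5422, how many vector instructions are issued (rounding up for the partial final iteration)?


Width = 2048 / 16 = 128 elements per vector op
Iterations = ceil(5422 / 128) = 43

43


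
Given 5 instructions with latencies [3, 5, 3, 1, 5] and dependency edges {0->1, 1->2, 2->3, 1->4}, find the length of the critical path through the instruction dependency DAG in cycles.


Compute longest path through dependency graph: dist(Ik) = max over predecessors of dist + latency(Ik).
dist(I0) = latency 3 = 3
dist(I1) = dist(I0) + 5 = 3 + 5 = 8
dist(I2) = dist(I1) + 3 = 8 + 3 = 11
dist(I3) = dist(I2) + 1 = 11 + 1 = 12
dist(I4) = dist(I1) + 5 = 8 + 5 = 13
Critical path = max dist = 13

13


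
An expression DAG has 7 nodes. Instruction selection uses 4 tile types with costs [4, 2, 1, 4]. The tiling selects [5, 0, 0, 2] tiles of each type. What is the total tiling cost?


Total cost = sum(count_i * cost_i)
= 5*4 + 0*2 + 0*1 + 2*4
= 28

28


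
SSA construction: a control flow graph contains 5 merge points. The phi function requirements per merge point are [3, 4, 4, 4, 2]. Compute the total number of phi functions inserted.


Total phi functions = sum of phi functions at each join node
= 3 + 4 + 4 + 4 + 2 = 17

17


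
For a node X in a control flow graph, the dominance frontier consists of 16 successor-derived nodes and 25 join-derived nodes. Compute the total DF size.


DF(X) = direct successor contributions + join point contributions
= 16 + 25 = 41

41


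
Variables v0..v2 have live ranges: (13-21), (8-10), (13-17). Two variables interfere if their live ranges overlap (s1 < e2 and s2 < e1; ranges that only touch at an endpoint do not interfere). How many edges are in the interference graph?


Check all pairs for overlapping intervals.
Two intervals (s1,e1) and (s2,e2) overlap if s1 < e2 and s2 < e1.
v0 (13-21) vs v1..v2: overlaps v2 -> 1
v1 (8-10) vs v2: overlaps none -> 0
Total overlapping pairs = 1 + 0 = 1

1


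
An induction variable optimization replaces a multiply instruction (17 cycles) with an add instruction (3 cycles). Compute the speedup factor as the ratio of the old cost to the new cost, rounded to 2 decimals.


Ratio = mult_cost / add_cost = 17 / 3 = 5.67

5.67


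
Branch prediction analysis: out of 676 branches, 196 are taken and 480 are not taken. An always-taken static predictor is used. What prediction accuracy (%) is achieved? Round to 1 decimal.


Predictor: always-taken
Correct predictions = 196
Accuracy = 196 / 676 * 100 = 29.0%

29.0


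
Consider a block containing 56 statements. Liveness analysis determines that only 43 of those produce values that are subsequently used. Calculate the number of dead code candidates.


Dead code = total statements - live definitions
= 56 - 43 = 13

13


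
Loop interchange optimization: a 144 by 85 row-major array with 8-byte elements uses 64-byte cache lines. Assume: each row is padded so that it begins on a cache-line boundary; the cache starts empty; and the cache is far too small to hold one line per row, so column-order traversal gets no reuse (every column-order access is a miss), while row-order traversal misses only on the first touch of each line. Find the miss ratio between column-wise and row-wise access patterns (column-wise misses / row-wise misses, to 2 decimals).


Each row occupies 85 * 8 = 680 bytes and starts on a line boundary, so it spans ceil(680 / 64) = 11 cache lines.
Row-major traversal misses (one per line touched): 144 * ceil(85 * 8 / 64) = 1584
Column-major traversal misses (no reuse, every access misses): 144 * 85 = 12240
Ratio = 12240 / 1584 = 7.73

7.73
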